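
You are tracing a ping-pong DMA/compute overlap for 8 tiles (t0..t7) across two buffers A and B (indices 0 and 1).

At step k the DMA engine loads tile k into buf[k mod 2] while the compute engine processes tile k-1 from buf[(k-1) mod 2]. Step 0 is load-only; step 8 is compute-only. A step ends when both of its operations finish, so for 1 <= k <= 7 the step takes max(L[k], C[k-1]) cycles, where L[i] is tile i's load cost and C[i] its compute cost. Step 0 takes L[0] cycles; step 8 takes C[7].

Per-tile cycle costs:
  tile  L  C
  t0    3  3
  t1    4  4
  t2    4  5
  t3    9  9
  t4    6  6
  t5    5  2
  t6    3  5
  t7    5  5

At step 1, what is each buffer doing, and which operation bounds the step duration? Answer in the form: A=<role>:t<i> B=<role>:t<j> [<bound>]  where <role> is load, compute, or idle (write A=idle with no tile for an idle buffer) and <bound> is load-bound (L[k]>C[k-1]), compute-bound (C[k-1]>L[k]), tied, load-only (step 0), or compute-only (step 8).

step 1: A=compute:t0 B=load:t1 [load-bound]

  0. 3=3c; end=3; A:t0 B:-
  1. max(4,3)=4c; end=7; A:t0 B:t1
  2. max(4,4)=4c; end=11; A:t2 B:t1
  3. max(9,5)=9c; end=20; A:t2 B:t3
  4. max(6,9)=9c; end=29; A:t4 B:t3
  5. max(5,6)=6c; end=35; A:t4 B:t5
  6. max(3,2)=3c; end=38; A:t6 B:t5
  7. max(5,5)=5c; end=43; A:t6 B:t7
  8. 5=5c; end=48; A:t6 B:t7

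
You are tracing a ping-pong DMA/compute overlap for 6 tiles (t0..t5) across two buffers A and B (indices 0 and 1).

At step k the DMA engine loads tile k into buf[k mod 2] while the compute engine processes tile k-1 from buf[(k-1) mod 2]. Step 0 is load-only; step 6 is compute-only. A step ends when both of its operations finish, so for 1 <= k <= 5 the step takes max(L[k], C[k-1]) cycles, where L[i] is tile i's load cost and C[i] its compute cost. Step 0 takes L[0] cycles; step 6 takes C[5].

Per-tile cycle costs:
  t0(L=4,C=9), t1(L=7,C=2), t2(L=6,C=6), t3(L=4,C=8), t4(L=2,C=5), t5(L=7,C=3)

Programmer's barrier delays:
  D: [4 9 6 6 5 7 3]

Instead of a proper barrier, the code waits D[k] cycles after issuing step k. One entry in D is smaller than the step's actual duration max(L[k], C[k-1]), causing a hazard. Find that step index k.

step 0: need L[0]=4 = 4; D[0]=4 ok
step 1: need max(L[1]=7,C[0]=9) = 9; D[1]=9 ok
step 2: need max(L[2]=6,C[1]=2) = 6; D[2]=6 ok
step 3: need max(L[3]=4,C[2]=6) = 6; D[3]=6 ok
step 4: need max(L[4]=2,C[3]=8) = 8; D[4]=5 SHORT
step 5: need max(L[5]=7,C[4]=5) = 7; D[5]=7 ok
step 6: need C[5]=3 = 3; D[6]=3 ok

hazard at step 4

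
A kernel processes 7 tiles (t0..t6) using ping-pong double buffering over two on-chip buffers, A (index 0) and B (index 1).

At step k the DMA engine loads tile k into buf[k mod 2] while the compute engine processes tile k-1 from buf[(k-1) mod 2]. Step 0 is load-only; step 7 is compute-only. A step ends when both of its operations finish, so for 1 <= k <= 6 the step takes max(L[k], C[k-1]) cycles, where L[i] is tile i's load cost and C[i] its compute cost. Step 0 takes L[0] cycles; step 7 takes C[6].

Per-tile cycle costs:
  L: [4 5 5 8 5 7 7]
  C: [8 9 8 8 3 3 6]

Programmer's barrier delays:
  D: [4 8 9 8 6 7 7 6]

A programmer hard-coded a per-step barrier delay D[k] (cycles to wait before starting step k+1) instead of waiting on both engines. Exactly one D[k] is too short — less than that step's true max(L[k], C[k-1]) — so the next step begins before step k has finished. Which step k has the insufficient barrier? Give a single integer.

hazard at step 4

[0] required=L[0]=4=4 vs D=4 ok
[1] required=max(L[1]=5,C[0]=8)=8 vs D=8 ok
[2] required=max(L[2]=5,C[1]=9)=9 vs D=9 ok
[3] required=max(L[3]=8,C[2]=8)=8 vs D=8 ok
[4] required=max(L[4]=5,C[3]=8)=8 vs D=6 SHORT
[5] required=max(L[5]=7,C[4]=3)=7 vs D=7 ok
[6] required=max(L[6]=7,C[5]=3)=7 vs D=7 ok
[7] required=C[6]=6=6 vs D=6 ok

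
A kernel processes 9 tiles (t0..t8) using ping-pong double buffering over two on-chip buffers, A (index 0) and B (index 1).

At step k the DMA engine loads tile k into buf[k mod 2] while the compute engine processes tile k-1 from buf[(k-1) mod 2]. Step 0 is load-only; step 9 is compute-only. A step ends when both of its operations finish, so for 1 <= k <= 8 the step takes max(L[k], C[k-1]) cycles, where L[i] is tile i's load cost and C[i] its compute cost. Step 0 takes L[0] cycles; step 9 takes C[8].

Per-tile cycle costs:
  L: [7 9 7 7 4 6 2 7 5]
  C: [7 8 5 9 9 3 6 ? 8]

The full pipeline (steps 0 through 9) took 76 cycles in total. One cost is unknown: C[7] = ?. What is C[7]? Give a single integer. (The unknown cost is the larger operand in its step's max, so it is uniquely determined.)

C[7] = 9

step 0 | dur = L[0]=7 = 7
step 1 | dur = max(L[1]=9, C[0]=7) = 9
step 2 | dur = max(L[2]=7, C[1]=8) = 8
step 3 | dur = max(L[3]=7, C[2]=5) = 7
step 4 | dur = max(L[4]=4, C[3]=9) = 9
step 5 | dur = max(L[5]=6, C[4]=9) = 9
step 6 | dur = max(L[6]=2, C[5]=3) = 3
step 7 | dur = max(L[7]=7, C[6]=6) = 7
step 8 | dur = max(L[8]=5, C[7]=?) = C[7]  (unknown; binding)
step 9 | dur = C[8]=8 = 8
sum of known step durations = 67
dur[8] = total - known = 76 - 67 = 9
C[7] is the binding max in step 8, so C[7] = dur[8] = 9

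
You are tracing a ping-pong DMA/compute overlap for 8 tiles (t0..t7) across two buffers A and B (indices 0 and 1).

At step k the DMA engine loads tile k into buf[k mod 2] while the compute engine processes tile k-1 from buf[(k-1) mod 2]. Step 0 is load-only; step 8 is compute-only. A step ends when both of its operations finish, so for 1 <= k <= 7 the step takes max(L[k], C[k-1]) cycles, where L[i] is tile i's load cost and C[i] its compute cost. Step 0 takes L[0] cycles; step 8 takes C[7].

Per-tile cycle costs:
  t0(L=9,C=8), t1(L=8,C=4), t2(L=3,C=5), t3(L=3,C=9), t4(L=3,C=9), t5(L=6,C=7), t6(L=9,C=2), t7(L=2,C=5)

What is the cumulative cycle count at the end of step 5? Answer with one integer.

[0] DMA t0→A (9c) ∥ CU idle ⇒ 9c, clock 9
[1] DMA t1→B (8c) ∥ CU A:t0 (8c) ⇒ 8c, clock 17
[2] DMA t2→A (3c) ∥ CU B:t1 (4c) ⇒ 4c, clock 21
[3] DMA t3→B (3c) ∥ CU A:t2 (5c) ⇒ 5c, clock 26
[4] DMA t4→A (3c) ∥ CU B:t3 (9c) ⇒ 9c, clock 35
[5] DMA t5→B (6c) ∥ CU A:t4 (9c) ⇒ 9c, clock 44
[6] DMA t6→A (9c) ∥ CU B:t5 (7c) ⇒ 9c, clock 53
[7] DMA t7→B (2c) ∥ CU A:t6 (2c) ⇒ 2c, clock 55
[8] DMA idle ∥ CU B:t7 (5c) ⇒ 5c, clock 60

end_cycle[5] = 44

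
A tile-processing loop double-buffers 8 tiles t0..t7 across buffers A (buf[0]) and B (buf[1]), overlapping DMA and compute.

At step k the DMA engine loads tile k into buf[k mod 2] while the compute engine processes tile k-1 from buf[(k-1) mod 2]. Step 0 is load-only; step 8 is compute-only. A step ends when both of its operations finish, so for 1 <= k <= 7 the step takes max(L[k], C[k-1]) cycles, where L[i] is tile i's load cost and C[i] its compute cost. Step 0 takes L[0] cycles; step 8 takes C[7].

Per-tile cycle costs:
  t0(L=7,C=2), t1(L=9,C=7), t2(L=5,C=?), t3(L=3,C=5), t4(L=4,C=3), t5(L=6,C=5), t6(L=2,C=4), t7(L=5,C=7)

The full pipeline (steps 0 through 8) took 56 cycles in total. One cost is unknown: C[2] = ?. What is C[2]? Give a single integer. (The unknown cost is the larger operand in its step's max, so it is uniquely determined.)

C[2] = 5

step 0 | dur = L[0]=7 = 7
step 1 | dur = max(L[1]=9, C[0]=2) = 9
step 2 | dur = max(L[2]=5, C[1]=7) = 7
step 3 | dur = max(L[3]=3, C[2]=?) = C[2]  (unknown; binding)
step 4 | dur = max(L[4]=4, C[3]=5) = 5
step 5 | dur = max(L[5]=6, C[4]=3) = 6
step 6 | dur = max(L[6]=2, C[5]=5) = 5
step 7 | dur = max(L[7]=5, C[6]=4) = 5
step 8 | dur = C[7]=7 = 7
sum of known step durations = 51
dur[3] = total - known = 56 - 51 = 5
C[2] is the binding max in step 3, so C[2] = dur[3] = 5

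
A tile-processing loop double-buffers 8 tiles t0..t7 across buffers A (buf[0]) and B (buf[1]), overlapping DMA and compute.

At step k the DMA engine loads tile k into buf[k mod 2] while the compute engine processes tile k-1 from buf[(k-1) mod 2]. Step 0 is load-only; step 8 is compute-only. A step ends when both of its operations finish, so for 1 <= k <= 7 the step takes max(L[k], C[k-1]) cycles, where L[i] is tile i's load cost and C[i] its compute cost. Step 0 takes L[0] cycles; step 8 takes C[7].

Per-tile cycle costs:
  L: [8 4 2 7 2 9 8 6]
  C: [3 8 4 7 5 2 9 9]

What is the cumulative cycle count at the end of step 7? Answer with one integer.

  0. 8=8c; end=8; A:t0 B:-
  1. max(4,3)=4c; end=12; A:t0 B:t1
  2. max(2,8)=8c; end=20; A:t2 B:t1
  3. max(7,4)=7c; end=27; A:t2 B:t3
  4. max(2,7)=7c; end=34; A:t4 B:t3
  5. max(9,5)=9c; end=43; A:t4 B:t5
  6. max(8,2)=8c; end=51; A:t6 B:t5
  7. max(6,9)=9c; end=60; A:t6 B:t7
  8. 9=9c; end=69; A:t6 B:t7

end_cycle[7] = 60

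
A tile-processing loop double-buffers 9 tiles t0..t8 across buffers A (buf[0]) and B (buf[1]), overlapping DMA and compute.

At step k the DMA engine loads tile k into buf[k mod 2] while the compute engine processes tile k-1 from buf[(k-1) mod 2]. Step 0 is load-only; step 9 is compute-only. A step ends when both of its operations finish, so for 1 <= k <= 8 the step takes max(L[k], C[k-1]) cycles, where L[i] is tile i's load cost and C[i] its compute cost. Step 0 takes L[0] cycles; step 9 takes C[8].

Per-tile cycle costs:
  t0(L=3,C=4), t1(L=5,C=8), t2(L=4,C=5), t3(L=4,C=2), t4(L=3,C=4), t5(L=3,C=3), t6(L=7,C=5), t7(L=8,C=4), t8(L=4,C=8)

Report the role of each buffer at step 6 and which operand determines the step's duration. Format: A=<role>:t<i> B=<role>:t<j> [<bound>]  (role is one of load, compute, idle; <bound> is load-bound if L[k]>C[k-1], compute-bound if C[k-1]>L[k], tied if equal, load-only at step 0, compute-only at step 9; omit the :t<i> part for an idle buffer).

step 6: A=load:t6 B=compute:t5 [load-bound]

k=0 load=t0/3c comp=- wait=3 total=3
k=1 load=t1/5c comp=t0/4c wait=5 total=8
k=2 load=t2/4c comp=t1/8c wait=8 total=16
k=3 load=t3/4c comp=t2/5c wait=5 total=21
k=4 load=t4/3c comp=t3/2c wait=3 total=24
k=5 load=t5/3c comp=t4/4c wait=4 total=28
k=6 load=t6/7c comp=t5/3c wait=7 total=35
k=7 load=t7/8c comp=t6/5c wait=8 total=43
k=8 load=t8/4c comp=t7/4c wait=4 total=47
k=9 load=- comp=t8/8c wait=8 total=55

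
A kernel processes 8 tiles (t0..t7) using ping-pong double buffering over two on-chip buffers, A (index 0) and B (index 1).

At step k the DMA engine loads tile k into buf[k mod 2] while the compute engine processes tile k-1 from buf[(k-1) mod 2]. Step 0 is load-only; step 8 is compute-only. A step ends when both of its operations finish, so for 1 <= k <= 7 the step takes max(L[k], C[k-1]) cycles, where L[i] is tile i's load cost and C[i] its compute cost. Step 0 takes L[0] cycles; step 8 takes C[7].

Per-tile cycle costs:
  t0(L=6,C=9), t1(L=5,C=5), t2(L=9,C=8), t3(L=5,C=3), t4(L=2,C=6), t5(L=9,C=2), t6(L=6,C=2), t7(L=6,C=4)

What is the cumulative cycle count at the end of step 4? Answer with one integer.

end_cycle[4] = 35

k=0 load=t0/6c comp=- wait=6 total=6
k=1 load=t1/5c comp=t0/9c wait=9 total=15
k=2 load=t2/9c comp=t1/5c wait=9 total=24
k=3 load=t3/5c comp=t2/8c wait=8 total=32
k=4 load=t4/2c comp=t3/3c wait=3 total=35
k=5 load=t5/9c comp=t4/6c wait=9 total=44
k=6 load=t6/6c comp=t5/2c wait=6 total=50
k=7 load=t7/6c comp=t6/2c wait=6 total=56
k=8 load=- comp=t7/4c wait=4 total=60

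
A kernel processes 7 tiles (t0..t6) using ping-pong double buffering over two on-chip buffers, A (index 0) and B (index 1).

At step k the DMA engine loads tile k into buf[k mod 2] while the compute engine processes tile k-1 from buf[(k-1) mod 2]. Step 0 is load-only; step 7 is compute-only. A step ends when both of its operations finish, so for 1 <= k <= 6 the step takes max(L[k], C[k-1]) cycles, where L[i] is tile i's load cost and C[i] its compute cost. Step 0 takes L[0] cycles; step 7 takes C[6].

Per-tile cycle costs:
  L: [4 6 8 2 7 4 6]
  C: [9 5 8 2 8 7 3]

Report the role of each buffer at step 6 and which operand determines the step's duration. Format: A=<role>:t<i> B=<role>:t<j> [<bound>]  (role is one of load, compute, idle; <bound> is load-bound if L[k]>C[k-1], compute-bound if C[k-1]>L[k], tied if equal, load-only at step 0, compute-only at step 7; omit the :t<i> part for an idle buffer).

[0] DMA t0→A (4c) ∥ CU idle ⇒ 4c, clock 4
[1] DMA t1→B (6c) ∥ CU A:t0 (9c) ⇒ 9c, clock 13
[2] DMA t2→A (8c) ∥ CU B:t1 (5c) ⇒ 8c, clock 21
[3] DMA t3→B (2c) ∥ CU A:t2 (8c) ⇒ 8c, clock 29
[4] DMA t4→A (7c) ∥ CU B:t3 (2c) ⇒ 7c, clock 36
[5] DMA t5→B (4c) ∥ CU A:t4 (8c) ⇒ 8c, clock 44
[6] DMA t6→A (6c) ∥ CU B:t5 (7c) ⇒ 7c, clock 51
[7] DMA idle ∥ CU A:t6 (3c) ⇒ 3c, clock 54

step 6: A=load:t6 B=compute:t5 [compute-bound]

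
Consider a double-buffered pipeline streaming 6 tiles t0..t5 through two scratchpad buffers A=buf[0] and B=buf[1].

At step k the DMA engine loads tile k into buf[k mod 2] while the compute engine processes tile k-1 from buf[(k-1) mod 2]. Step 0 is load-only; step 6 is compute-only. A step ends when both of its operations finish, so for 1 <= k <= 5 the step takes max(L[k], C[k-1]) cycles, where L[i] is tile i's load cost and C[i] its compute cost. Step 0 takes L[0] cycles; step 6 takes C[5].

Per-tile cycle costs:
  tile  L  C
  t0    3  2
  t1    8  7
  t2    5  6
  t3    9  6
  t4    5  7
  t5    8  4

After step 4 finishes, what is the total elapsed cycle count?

end_cycle[4] = 33

[0] DMA t0→A (3c) ∥ CU idle ⇒ 3c, clock 3
[1] DMA t1→B (8c) ∥ CU A:t0 (2c) ⇒ 8c, clock 11
[2] DMA t2→A (5c) ∥ CU B:t1 (7c) ⇒ 7c, clock 18
[3] DMA t3→B (9c) ∥ CU A:t2 (6c) ⇒ 9c, clock 27
[4] DMA t4→A (5c) ∥ CU B:t3 (6c) ⇒ 6c, clock 33
[5] DMA t5→B (8c) ∥ CU A:t4 (7c) ⇒ 8c, clock 41
[6] DMA idle ∥ CU B:t5 (4c) ⇒ 4c, clock 45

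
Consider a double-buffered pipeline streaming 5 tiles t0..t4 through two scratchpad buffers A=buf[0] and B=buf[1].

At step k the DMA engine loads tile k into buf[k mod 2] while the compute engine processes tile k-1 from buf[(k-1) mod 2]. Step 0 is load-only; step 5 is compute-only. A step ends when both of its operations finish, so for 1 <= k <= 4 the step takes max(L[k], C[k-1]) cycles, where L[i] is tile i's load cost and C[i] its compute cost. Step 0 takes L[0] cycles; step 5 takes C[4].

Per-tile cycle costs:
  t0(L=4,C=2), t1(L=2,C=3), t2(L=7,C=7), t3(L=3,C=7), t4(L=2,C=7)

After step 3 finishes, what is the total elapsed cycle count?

k=0 load=t0/4c comp=- wait=4 total=4
k=1 load=t1/2c comp=t0/2c wait=2 total=6
k=2 load=t2/7c comp=t1/3c wait=7 total=13
k=3 load=t3/3c comp=t2/7c wait=7 total=20
k=4 load=t4/2c comp=t3/7c wait=7 total=27
k=5 load=- comp=t4/7c wait=7 total=34

end_cycle[3] = 20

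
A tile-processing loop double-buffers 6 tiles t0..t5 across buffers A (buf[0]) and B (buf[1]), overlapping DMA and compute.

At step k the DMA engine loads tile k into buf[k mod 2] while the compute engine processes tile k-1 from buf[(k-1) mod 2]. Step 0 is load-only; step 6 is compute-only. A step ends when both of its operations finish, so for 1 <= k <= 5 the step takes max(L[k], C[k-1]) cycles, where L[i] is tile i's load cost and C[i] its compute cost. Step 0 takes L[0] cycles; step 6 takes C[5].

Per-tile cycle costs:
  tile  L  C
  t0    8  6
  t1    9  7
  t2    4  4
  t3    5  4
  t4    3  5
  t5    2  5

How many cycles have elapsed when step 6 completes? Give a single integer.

end_cycle[6] = 43

[0] DMA t0→A (8c) ∥ CU idle ⇒ 8c, clock 8
[1] DMA t1→B (9c) ∥ CU A:t0 (6c) ⇒ 9c, clock 17
[2] DMA t2→A (4c) ∥ CU B:t1 (7c) ⇒ 7c, clock 24
[3] DMA t3→B (5c) ∥ CU A:t2 (4c) ⇒ 5c, clock 29
[4] DMA t4→A (3c) ∥ CU B:t3 (4c) ⇒ 4c, clock 33
[5] DMA t5→B (2c) ∥ CU A:t4 (5c) ⇒ 5c, clock 38
[6] DMA idle ∥ CU B:t5 (5c) ⇒ 5c, clock 43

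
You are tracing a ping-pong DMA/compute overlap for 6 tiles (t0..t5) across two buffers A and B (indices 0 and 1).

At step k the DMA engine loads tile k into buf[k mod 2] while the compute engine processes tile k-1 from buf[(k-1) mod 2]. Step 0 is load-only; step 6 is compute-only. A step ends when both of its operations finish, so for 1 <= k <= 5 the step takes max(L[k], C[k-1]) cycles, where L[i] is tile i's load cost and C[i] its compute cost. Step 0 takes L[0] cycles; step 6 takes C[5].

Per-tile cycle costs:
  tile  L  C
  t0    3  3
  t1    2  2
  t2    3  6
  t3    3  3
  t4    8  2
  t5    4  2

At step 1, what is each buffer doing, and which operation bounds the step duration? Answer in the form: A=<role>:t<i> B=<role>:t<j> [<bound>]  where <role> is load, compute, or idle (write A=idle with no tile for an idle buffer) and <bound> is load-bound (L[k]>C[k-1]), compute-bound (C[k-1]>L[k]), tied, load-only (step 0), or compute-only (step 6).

step 1: A=compute:t0 B=load:t1 [compute-bound]

k=0 load=t0/3c comp=- wait=3 total=3
k=1 load=t1/2c comp=t0/3c wait=3 total=6
k=2 load=t2/3c comp=t1/2c wait=3 total=9
k=3 load=t3/3c comp=t2/6c wait=6 total=15
k=4 load=t4/8c comp=t3/3c wait=8 total=23
k=5 load=t5/4c comp=t4/2c wait=4 total=27
k=6 load=- comp=t5/2c wait=2 total=29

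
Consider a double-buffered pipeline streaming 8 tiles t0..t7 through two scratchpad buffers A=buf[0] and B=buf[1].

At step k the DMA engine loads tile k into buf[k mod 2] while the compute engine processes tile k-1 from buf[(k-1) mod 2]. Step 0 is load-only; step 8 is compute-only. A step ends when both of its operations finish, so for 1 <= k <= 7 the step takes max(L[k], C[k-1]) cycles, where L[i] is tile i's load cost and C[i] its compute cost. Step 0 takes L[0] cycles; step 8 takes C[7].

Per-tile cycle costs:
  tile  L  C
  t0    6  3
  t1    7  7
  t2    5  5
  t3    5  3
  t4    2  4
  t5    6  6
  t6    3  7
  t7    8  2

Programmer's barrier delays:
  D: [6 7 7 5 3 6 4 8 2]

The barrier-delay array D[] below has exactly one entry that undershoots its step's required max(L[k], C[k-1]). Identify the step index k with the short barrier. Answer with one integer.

step 0: need L[0]=6 = 6; D[0]=6 ok
step 1: need max(L[1]=7,C[0]=3) = 7; D[1]=7 ok
step 2: need max(L[2]=5,C[1]=7) = 7; D[2]=7 ok
step 3: need max(L[3]=5,C[2]=5) = 5; D[3]=5 ok
step 4: need max(L[4]=2,C[3]=3) = 3; D[4]=3 ok
step 5: need max(L[5]=6,C[4]=4) = 6; D[5]=6 ok
step 6: need max(L[6]=3,C[5]=6) = 6; D[6]=4 SHORT
step 7: need max(L[7]=8,C[6]=7) = 8; D[7]=8 ok
step 8: need C[7]=2 = 2; D[8]=2 ok

hazard at step 6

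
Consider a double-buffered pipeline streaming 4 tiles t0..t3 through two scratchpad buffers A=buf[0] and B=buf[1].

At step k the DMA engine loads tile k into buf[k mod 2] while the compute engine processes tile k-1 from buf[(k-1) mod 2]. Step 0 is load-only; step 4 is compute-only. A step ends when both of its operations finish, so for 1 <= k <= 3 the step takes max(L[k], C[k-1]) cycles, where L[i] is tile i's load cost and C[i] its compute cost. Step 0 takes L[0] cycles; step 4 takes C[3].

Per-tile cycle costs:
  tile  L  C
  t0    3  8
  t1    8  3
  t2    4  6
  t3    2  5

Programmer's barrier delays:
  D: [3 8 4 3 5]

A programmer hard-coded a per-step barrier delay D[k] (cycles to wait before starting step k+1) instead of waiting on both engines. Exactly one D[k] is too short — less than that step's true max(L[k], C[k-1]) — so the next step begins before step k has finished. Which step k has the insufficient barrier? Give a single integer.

step 0: need L[0]=3 = 3; D[0]=3 ok
step 1: need max(L[1]=8,C[0]=8) = 8; D[1]=8 ok
step 2: need max(L[2]=4,C[1]=3) = 4; D[2]=4 ok
step 3: need max(L[3]=2,C[2]=6) = 6; D[3]=3 SHORT
step 4: need C[3]=5 = 5; D[4]=5 ok

hazard at step 3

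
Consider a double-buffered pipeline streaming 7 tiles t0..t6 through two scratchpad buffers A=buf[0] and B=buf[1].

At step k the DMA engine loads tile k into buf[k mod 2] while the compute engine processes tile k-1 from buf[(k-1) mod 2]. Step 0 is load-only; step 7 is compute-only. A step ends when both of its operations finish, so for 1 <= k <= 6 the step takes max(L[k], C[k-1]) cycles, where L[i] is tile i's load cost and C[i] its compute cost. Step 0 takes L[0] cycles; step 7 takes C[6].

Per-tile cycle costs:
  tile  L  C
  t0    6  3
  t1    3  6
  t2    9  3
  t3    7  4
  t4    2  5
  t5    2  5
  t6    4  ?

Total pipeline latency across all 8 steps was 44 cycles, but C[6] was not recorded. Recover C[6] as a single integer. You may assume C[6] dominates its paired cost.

step 0 → dur = L[0]=6 = 6
step 1 → dur = max(L[1]=3, C[0]=3) = 3
step 2 → dur = max(L[2]=9, C[1]=6) = 9
step 3 → dur = max(L[3]=7, C[2]=3) = 7
step 4 → dur = max(L[4]=2, C[3]=4) = 4
step 5 → dur = max(L[5]=2, C[4]=5) = 5
step 6 → dur = max(L[6]=4, C[5]=5) = 5
step 7 → dur = C[6]=? = C[6]  (unknown; binding)
sum of known step durations = 39
dur[7] = total - known = 44 - 39 = 5
C[6] is the binding max in step 7, so C[6] = dur[7] = 5

C[6] = 5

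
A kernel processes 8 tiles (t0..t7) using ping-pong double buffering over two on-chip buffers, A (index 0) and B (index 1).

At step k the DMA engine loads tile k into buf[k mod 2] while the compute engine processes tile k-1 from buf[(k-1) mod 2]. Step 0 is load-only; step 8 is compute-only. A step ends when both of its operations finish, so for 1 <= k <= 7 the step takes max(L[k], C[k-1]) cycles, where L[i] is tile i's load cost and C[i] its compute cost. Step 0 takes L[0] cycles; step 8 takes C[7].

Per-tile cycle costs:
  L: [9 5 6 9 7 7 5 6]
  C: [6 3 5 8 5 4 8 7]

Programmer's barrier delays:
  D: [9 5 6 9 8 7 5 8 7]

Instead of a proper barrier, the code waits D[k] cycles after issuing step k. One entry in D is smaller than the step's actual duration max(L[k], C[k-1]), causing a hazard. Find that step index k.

hazard at step 1

[0] required=L[0]=9=9 vs D=9 ok
[1] required=max(L[1]=5,C[0]=6)=6 vs D=5 SHORT
[2] required=max(L[2]=6,C[1]=3)=6 vs D=6 ok
[3] required=max(L[3]=9,C[2]=5)=9 vs D=9 ok
[4] required=max(L[4]=7,C[3]=8)=8 vs D=8 ok
[5] required=max(L[5]=7,C[4]=5)=7 vs D=7 ok
[6] required=max(L[6]=5,C[5]=4)=5 vs D=5 ok
[7] required=max(L[7]=6,C[6]=8)=8 vs D=8 ok
[8] required=C[7]=7=7 vs D=7 ok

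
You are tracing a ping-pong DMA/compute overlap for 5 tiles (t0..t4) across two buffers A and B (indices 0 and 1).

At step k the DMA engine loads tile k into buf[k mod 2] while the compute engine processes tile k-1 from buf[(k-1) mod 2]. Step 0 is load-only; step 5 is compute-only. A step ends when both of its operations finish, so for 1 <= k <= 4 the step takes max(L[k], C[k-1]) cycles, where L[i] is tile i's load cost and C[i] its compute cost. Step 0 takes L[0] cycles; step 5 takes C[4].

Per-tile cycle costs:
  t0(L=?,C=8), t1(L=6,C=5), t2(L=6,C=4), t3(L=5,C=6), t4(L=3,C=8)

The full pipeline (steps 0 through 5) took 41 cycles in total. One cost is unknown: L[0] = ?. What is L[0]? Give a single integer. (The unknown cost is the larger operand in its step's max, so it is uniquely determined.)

step 0 → dur = L[0]=? = L[0]  (unknown; binding)
step 1 → dur = max(L[1]=6, C[0]=8) = 8
step 2 → dur = max(L[2]=6, C[1]=5) = 6
step 3 → dur = max(L[3]=5, C[2]=4) = 5
step 4 → dur = max(L[4]=3, C[3]=6) = 6
step 5 → dur = C[4]=8 = 8
sum of known step durations = 33
dur[0] = total - known = 41 - 33 = 8
L[0] is the binding max in step 0, so L[0] = dur[0] = 8

L[0] = 8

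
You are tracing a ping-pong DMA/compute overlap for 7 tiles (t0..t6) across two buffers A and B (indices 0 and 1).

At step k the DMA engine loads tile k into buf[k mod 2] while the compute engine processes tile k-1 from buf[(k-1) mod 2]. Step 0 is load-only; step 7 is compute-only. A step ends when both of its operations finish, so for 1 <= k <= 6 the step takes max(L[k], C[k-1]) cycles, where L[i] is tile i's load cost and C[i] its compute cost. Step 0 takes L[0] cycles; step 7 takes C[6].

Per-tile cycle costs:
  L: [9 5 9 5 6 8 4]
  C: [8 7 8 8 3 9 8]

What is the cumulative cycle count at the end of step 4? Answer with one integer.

  0. 9=9c; end=9; A:t0 B:-
  1. max(5,8)=8c; end=17; A:t0 B:t1
  2. max(9,7)=9c; end=26; A:t2 B:t1
  3. max(5,8)=8c; end=34; A:t2 B:t3
  4. max(6,8)=8c; end=42; A:t4 B:t3
  5. max(8,3)=8c; end=50; A:t4 B:t5
  6. max(4,9)=9c; end=59; A:t6 B:t5
  7. 8=8c; end=67; A:t6 B:t5

end_cycle[4] = 42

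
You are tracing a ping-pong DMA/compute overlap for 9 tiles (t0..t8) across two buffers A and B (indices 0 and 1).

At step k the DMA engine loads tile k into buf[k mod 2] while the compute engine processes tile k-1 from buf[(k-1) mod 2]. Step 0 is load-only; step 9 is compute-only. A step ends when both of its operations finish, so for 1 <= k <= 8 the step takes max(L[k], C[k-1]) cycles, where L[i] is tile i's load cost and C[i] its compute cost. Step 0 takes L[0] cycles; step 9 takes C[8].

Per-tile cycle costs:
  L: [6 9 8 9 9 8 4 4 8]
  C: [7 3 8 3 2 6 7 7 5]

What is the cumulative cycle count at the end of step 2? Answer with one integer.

end_cycle[2] = 23

  0. 6=6c; end=6; A:t0 B:-
  1. max(9,7)=9c; end=15; A:t0 B:t1
  2. max(8,3)=8c; end=23; A:t2 B:t1
  3. max(9,8)=9c; end=32; A:t2 B:t3
  4. max(9,3)=9c; end=41; A:t4 B:t3
  5. max(8,2)=8c; end=49; A:t4 B:t5
  6. max(4,6)=6c; end=55; A:t6 B:t5
  7. max(4,7)=7c; end=62; A:t6 B:t7
  8. max(8,7)=8c; end=70; A:t8 B:t7
  9. 5=5c; end=75; A:t8 B:t7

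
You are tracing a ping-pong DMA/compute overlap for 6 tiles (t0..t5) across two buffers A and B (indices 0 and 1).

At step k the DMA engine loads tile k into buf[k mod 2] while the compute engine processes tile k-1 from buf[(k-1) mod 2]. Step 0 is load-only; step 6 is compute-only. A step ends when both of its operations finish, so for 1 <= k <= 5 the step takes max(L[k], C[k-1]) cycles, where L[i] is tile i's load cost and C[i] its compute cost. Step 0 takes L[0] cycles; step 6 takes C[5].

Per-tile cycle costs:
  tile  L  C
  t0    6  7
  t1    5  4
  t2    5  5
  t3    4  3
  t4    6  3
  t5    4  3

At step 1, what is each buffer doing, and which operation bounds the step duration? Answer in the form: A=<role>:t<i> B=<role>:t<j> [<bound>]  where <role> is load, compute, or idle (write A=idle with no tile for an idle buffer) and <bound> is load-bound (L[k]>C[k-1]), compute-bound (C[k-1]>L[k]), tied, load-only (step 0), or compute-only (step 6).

  0. 6=6c; end=6; A:t0 B:-
  1. max(5,7)=7c; end=13; A:t0 B:t1
  2. max(5,4)=5c; end=18; A:t2 B:t1
  3. max(4,5)=5c; end=23; A:t2 B:t3
  4. max(6,3)=6c; end=29; A:t4 B:t3
  5. max(4,3)=4c; end=33; A:t4 B:t5
  6. 3=3c; end=36; A:t4 B:t5

step 1: A=compute:t0 B=load:t1 [compute-bound]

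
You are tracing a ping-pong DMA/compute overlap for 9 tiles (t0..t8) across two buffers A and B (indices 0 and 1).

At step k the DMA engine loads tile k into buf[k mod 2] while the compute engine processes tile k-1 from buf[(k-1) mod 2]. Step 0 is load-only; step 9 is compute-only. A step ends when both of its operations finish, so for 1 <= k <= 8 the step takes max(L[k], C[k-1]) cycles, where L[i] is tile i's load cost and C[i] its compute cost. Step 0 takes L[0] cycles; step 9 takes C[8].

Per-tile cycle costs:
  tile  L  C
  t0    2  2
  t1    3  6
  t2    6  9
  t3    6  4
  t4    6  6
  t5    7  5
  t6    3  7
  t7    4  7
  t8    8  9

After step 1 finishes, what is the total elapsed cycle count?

end_cycle[1] = 5

k=0 load=t0/2c comp=- wait=2 total=2
k=1 load=t1/3c comp=t0/2c wait=3 total=5
k=2 load=t2/6c comp=t1/6c wait=6 total=11
k=3 load=t3/6c comp=t2/9c wait=9 total=20
k=4 load=t4/6c comp=t3/4c wait=6 total=26
k=5 load=t5/7c comp=t4/6c wait=7 total=33
k=6 load=t6/3c comp=t5/5c wait=5 total=38
k=7 load=t7/4c comp=t6/7c wait=7 total=45
k=8 load=t8/8c comp=t7/7c wait=8 total=53
k=9 load=- comp=t8/9c wait=9 total=62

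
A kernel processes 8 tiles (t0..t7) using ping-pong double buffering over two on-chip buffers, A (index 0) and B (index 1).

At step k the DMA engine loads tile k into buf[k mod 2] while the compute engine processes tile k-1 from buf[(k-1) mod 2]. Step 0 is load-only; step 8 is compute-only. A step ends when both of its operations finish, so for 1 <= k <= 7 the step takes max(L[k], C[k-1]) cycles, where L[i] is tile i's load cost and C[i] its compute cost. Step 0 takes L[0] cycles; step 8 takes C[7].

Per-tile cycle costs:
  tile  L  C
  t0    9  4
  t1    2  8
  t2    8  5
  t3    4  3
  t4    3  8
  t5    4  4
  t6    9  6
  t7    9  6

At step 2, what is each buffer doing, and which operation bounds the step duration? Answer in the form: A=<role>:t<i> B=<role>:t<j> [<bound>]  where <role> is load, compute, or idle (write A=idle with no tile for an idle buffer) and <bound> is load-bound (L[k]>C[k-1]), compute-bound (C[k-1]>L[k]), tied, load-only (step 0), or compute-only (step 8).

[0] DMA t0→A (9c) ∥ CU idle ⇒ 9c, clock 9
[1] DMA t1→B (2c) ∥ CU A:t0 (4c) ⇒ 4c, clock 13
[2] DMA t2→A (8c) ∥ CU B:t1 (8c) ⇒ 8c, clock 21
[3] DMA t3→B (4c) ∥ CU A:t2 (5c) ⇒ 5c, clock 26
[4] DMA t4→A (3c) ∥ CU B:t3 (3c) ⇒ 3c, clock 29
[5] DMA t5→B (4c) ∥ CU A:t4 (8c) ⇒ 8c, clock 37
[6] DMA t6→A (9c) ∥ CU B:t5 (4c) ⇒ 9c, clock 46
[7] DMA t7→B (9c) ∥ CU A:t6 (6c) ⇒ 9c, clock 55
[8] DMA idle ∥ CU B:t7 (6c) ⇒ 6c, clock 61

step 2: A=load:t2 B=compute:t1 [tied]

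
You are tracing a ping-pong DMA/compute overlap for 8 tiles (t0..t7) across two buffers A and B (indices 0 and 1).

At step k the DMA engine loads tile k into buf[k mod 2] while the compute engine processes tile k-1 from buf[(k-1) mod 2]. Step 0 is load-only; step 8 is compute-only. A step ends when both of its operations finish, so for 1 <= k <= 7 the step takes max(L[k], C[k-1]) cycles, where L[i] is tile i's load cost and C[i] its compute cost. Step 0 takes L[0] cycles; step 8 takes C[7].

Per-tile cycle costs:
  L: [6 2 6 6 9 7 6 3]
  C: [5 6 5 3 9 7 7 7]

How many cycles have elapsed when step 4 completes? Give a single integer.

end_cycle[4] = 32

  0. 6=6c; end=6; A:t0 B:-
  1. max(2,5)=5c; end=11; A:t0 B:t1
  2. max(6,6)=6c; end=17; A:t2 B:t1
  3. max(6,5)=6c; end=23; A:t2 B:t3
  4. max(9,3)=9c; end=32; A:t4 B:t3
  5. max(7,9)=9c; end=41; A:t4 B:t5
  6. max(6,7)=7c; end=48; A:t6 B:t5
  7. max(3,7)=7c; end=55; A:t6 B:t7
  8. 7=7c; end=62; A:t6 B:t7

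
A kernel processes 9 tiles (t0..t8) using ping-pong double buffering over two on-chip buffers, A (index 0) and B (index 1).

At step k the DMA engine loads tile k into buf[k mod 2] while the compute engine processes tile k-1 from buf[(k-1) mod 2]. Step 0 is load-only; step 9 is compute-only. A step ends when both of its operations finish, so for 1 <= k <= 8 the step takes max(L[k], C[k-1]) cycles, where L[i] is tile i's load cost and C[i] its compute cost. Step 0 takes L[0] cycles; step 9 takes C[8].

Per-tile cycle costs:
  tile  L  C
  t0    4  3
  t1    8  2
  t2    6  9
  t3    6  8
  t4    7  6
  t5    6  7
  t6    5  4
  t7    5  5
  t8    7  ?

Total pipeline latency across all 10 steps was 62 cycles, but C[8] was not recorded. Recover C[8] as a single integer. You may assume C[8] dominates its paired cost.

C[8] = 2

step 0 | dur = L[0]=4 = 4
step 1 | dur = max(L[1]=8, C[0]=3) = 8
step 2 | dur = max(L[2]=6, C[1]=2) = 6
step 3 | dur = max(L[3]=6, C[2]=9) = 9
step 4 | dur = max(L[4]=7, C[3]=8) = 8
step 5 | dur = max(L[5]=6, C[4]=6) = 6
step 6 | dur = max(L[6]=5, C[5]=7) = 7
step 7 | dur = max(L[7]=5, C[6]=4) = 5
step 8 | dur = max(L[8]=7, C[7]=5) = 7
step 9 | dur = C[8]=? = C[8]  (unknown; binding)
sum of known step durations = 60
dur[9] = total - known = 62 - 60 = 2
C[8] is the binding max in step 9, so C[8] = dur[9] = 2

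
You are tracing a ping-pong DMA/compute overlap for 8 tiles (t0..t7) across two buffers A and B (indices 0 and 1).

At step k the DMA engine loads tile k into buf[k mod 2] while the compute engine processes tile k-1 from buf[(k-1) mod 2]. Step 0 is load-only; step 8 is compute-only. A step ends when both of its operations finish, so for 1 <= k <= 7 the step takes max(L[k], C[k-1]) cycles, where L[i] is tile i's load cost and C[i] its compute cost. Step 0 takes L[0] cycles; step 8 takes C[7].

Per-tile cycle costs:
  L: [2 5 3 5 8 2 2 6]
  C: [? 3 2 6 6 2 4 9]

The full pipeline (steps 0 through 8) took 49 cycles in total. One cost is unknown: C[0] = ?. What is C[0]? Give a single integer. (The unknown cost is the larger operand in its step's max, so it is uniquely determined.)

step 0: dur = L[0]=2 = 2
step 1: dur = max(L[1]=5, C[0]=?) = C[0]  (unknown; binding)
step 2: dur = max(L[2]=3, C[1]=3) = 3
step 3: dur = max(L[3]=5, C[2]=2) = 5
step 4: dur = max(L[4]=8, C[3]=6) = 8
step 5: dur = max(L[5]=2, C[4]=6) = 6
step 6: dur = max(L[6]=2, C[5]=2) = 2
step 7: dur = max(L[7]=6, C[6]=4) = 6
step 8: dur = C[7]=9 = 9
sum of known step durations = 41
dur[1] = total - known = 49 - 41 = 8
C[0] is the binding max in step 1, so C[0] = dur[1] = 8

C[0] = 8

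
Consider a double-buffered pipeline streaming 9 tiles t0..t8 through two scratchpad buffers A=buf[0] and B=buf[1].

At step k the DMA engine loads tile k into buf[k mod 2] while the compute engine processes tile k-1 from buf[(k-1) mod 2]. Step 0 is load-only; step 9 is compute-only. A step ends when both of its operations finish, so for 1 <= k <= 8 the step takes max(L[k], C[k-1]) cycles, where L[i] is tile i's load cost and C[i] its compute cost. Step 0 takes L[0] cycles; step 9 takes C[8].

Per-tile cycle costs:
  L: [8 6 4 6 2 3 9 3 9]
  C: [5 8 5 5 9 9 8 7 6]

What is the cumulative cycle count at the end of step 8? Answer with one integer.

end_cycle[8] = 68

[0] DMA t0→A (8c) ∥ CU idle ⇒ 8c, clock 8
[1] DMA t1→B (6c) ∥ CU A:t0 (5c) ⇒ 6c, clock 14
[2] DMA t2→A (4c) ∥ CU B:t1 (8c) ⇒ 8c, clock 22
[3] DMA t3→B (6c) ∥ CU A:t2 (5c) ⇒ 6c, clock 28
[4] DMA t4→A (2c) ∥ CU B:t3 (5c) ⇒ 5c, clock 33
[5] DMA t5→B (3c) ∥ CU A:t4 (9c) ⇒ 9c, clock 42
[6] DMA t6→A (9c) ∥ CU B:t5 (9c) ⇒ 9c, clock 51
[7] DMA t7→B (3c) ∥ CU A:t6 (8c) ⇒ 8c, clock 59
[8] DMA t8→A (9c) ∥ CU B:t7 (7c) ⇒ 9c, clock 68
[9] DMA idle ∥ CU A:t8 (6c) ⇒ 6c, clock 74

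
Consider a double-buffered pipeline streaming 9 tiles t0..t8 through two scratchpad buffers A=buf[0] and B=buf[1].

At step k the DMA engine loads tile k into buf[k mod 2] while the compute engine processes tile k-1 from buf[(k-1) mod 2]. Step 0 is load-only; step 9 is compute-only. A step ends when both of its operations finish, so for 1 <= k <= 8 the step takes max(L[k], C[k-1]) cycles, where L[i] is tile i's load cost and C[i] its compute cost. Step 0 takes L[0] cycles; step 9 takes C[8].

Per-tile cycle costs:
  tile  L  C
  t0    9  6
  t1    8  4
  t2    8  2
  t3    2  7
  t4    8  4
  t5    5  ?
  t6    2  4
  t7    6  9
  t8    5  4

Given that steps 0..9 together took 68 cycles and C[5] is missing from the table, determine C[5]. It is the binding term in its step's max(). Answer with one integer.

step 0 | dur = L[0]=9 = 9
step 1 | dur = max(L[1]=8, C[0]=6) = 8
step 2 | dur = max(L[2]=8, C[1]=4) = 8
step 3 | dur = max(L[3]=2, C[2]=2) = 2
step 4 | dur = max(L[4]=8, C[3]=7) = 8
step 5 | dur = max(L[5]=5, C[4]=4) = 5
step 6 | dur = max(L[6]=2, C[5]=?) = C[5]  (unknown; binding)
step 7 | dur = max(L[7]=6, C[6]=4) = 6
step 8 | dur = max(L[8]=5, C[7]=9) = 9
step 9 | dur = C[8]=4 = 4
sum of known step durations = 59
dur[6] = total - known = 68 - 59 = 9
C[5] is the binding max in step 6, so C[5] = dur[6] = 9

C[5] = 9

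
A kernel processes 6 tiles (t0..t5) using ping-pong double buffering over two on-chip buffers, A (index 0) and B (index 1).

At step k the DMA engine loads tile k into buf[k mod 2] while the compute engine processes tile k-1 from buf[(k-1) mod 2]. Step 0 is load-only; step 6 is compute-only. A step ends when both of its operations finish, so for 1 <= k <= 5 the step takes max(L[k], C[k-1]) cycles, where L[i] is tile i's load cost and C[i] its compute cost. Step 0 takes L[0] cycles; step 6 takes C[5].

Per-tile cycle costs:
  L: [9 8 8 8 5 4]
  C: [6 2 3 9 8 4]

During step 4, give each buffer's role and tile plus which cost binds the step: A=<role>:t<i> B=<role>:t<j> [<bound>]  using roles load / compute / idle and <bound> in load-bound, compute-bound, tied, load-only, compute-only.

[0] DMA t0→A (9c) ∥ CU idle ⇒ 9c, clock 9
[1] DMA t1→B (8c) ∥ CU A:t0 (6c) ⇒ 8c, clock 17
[2] DMA t2→A (8c) ∥ CU B:t1 (2c) ⇒ 8c, clock 25
[3] DMA t3→B (8c) ∥ CU A:t2 (3c) ⇒ 8c, clock 33
[4] DMA t4→A (5c) ∥ CU B:t3 (9c) ⇒ 9c, clock 42
[5] DMA t5→B (4c) ∥ CU A:t4 (8c) ⇒ 8c, clock 50
[6] DMA idle ∥ CU B:t5 (4c) ⇒ 4c, clock 54

step 4: A=load:t4 B=compute:t3 [compute-bound]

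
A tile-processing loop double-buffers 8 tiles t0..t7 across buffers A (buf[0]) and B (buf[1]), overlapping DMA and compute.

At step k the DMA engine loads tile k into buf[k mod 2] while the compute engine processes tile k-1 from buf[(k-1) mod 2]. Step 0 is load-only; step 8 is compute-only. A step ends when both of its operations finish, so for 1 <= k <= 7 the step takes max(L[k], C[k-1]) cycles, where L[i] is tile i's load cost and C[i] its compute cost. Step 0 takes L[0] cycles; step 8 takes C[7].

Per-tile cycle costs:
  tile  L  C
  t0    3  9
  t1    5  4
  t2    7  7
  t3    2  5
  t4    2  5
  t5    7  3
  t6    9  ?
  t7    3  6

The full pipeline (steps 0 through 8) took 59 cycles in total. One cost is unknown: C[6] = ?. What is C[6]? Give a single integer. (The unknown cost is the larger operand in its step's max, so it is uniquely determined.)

C[6] = 6

step 0 = dur = L[0]=3 = 3
step 1 = dur = max(L[1]=5, C[0]=9) = 9
step 2 = dur = max(L[2]=7, C[1]=4) = 7
step 3 = dur = max(L[3]=2, C[2]=7) = 7
step 4 = dur = max(L[4]=2, C[3]=5) = 5
step 5 = dur = max(L[5]=7, C[4]=5) = 7
step 6 = dur = max(L[6]=9, C[5]=3) = 9
step 7 = dur = max(L[7]=3, C[6]=?) = C[6]  (unknown; binding)
step 8 = dur = C[7]=6 = 6
sum of known step durations = 53
dur[7] = total - known = 59 - 53 = 6
C[6] is the binding max in step 7, so C[6] = dur[7] = 6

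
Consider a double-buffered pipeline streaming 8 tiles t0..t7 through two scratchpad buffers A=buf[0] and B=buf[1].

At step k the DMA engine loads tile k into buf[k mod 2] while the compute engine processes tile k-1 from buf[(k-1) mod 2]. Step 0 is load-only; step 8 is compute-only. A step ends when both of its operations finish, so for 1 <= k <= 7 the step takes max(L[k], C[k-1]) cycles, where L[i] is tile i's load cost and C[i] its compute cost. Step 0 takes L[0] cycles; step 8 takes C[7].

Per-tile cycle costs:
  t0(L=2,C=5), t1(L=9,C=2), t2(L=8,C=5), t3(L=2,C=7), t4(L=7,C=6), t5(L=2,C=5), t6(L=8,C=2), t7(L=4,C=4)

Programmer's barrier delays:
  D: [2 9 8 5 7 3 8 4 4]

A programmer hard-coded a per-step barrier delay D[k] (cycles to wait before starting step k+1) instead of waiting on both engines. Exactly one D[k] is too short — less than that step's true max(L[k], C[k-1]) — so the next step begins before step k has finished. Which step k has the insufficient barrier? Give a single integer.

step 0: need L[0]=2 = 2; D[0]=2 ok
step 1: need max(L[1]=9,C[0]=5) = 9; D[1]=9 ok
step 2: need max(L[2]=8,C[1]=2) = 8; D[2]=8 ok
step 3: need max(L[3]=2,C[2]=5) = 5; D[3]=5 ok
step 4: need max(L[4]=7,C[3]=7) = 7; D[4]=7 ok
step 5: need max(L[5]=2,C[4]=6) = 6; D[5]=3 SHORT
step 6: need max(L[6]=8,C[5]=5) = 8; D[6]=8 ok
step 7: need max(L[7]=4,C[6]=2) = 4; D[7]=4 ok
step 8: need C[7]=4 = 4; D[8]=4 ok

hazard at step 5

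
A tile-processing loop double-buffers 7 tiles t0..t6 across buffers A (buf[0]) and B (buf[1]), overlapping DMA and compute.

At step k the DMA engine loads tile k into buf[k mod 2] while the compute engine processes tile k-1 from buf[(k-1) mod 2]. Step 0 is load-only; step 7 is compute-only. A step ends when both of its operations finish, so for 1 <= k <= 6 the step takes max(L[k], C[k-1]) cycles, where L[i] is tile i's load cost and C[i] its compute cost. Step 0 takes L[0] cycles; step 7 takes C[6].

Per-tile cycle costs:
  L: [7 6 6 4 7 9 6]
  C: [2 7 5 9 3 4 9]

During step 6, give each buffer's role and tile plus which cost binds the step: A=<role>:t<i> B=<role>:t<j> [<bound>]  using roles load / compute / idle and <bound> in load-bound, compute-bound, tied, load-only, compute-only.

step 6: A=load:t6 B=compute:t5 [load-bound]

step 0: L[0]=7 → dur=7, Σ=7 | A=load:t0 B=idle [load-only]
step 1: L[1]=6 C[0]=2 → dur=6, Σ=13 | A=compute:t0 B=load:t1 [load-bound]
step 2: L[2]=6 C[1]=7 → dur=7, Σ=20 | A=load:t2 B=compute:t1 [compute-bound]
step 3: L[3]=4 C[2]=5 → dur=5, Σ=25 | A=compute:t2 B=load:t3 [compute-bound]
step 4: L[4]=7 C[3]=9 → dur=9, Σ=34 | A=load:t4 B=compute:t3 [compute-bound]
step 5: L[5]=9 C[4]=3 → dur=9, Σ=43 | A=compute:t4 B=load:t5 [load-bound]
step 6: L[6]=6 C[5]=4 → dur=6, Σ=49 | A=load:t6 B=compute:t5 [load-bound]
step 7: C[6]=9 → dur=9, Σ=58 | A=compute:t6 B=idle [compute-only]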